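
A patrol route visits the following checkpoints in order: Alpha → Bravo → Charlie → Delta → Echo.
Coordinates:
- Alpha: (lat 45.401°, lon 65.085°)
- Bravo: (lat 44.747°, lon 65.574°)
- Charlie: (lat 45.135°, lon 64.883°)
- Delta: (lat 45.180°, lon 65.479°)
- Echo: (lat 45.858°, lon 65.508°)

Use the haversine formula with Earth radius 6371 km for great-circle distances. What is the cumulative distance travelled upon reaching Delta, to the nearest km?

Leg distances:
Alpha→Bravo: 82.2 km  (cumulative 82.2 km)
Bravo→Charlie: 69.4 km  (cumulative 151.7 km)
Charlie→Delta: 47.0 km  (cumulative 198.7 km)
Cumulative distance at Delta ≈ 199 km.

199 km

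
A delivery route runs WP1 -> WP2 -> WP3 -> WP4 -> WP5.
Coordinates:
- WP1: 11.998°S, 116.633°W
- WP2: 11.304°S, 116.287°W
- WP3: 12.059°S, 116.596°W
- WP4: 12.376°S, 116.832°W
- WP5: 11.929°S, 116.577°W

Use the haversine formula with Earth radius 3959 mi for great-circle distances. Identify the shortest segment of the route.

WP3–WP4

Leg distances:
WP1→WP2: 53.4 mi
WP2→WP3: 56.2 mi
WP3→WP4: 27.1 mi
WP4→WP5: 35.4 mi
The shortest leg is WP3–WP4 at 27.1 mi.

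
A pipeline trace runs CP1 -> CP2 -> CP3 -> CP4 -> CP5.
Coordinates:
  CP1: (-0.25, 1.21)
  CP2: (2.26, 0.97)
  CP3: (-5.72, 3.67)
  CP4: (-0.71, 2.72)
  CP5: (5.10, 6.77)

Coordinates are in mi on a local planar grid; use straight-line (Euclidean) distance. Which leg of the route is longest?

Leg distances:
CP1→CP2: 2.5 mi
CP2→CP3: 8.4 mi
CP3→CP4: 5.1 mi
CP4→CP5: 7.1 mi
The longest leg is CP2–CP3 at 8.4 mi.

CP2–CP3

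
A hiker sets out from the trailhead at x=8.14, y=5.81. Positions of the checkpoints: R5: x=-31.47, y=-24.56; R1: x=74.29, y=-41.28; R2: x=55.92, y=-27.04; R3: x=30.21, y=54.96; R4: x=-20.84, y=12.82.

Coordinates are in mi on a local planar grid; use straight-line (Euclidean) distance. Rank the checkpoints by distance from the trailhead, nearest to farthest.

R4, R5, R3, R2, R1

Distance from the trailhead at x=8.14, y=5.81 to each:
R4 x=-20.84, y=12.82: 29.8 mi
R5 x=-31.47, y=-24.56: 49.9 mi
R3 x=30.21, y=54.96: 53.9 mi
R2 x=55.92, y=-27.04: 58.0 mi
R1 x=74.29, y=-41.28: 81.2 mi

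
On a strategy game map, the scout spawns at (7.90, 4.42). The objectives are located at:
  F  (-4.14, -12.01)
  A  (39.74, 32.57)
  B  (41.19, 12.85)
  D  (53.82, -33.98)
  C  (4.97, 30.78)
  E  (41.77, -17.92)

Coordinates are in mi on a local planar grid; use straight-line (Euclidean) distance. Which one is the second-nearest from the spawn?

Distances from the spawn ((7.90, 4.42)):
F: 20.4 mi
C: 26.5 mi
B: 34.3 mi
E: 40.6 mi
A: 42.5 mi
D: 59.9 mi
The second-nearest is C at 26.5 mi.

C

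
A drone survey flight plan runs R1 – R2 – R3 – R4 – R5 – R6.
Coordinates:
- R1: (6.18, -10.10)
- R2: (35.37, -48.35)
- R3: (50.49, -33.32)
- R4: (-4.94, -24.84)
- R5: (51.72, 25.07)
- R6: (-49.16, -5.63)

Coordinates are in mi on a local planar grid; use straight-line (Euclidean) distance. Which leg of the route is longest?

Leg distances:
R1→R2: 48.1 mi
R2→R3: 21.3 mi
R3→R4: 56.1 mi
R4→R5: 75.5 mi
R5→R6: 105.4 mi
The longest leg is R5–R6 at 105.4 mi.

R5–R6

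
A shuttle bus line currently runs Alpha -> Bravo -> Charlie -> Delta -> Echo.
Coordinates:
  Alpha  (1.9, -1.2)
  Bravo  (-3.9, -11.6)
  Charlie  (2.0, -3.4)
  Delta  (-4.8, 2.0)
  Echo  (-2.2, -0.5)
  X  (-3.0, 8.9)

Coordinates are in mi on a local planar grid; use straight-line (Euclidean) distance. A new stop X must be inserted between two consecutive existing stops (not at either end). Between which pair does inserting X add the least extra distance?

between Charlie and Delta

Added distance for inserting X between each consecutive pair:
Alpha–Bravo: 19.8 mi
Bravo–Charlie: 23.7 mi
Charlie–Delta: 11.7 mi
Delta–Echo: 13.0 mi
Smallest added distance is 11.7 mi, inserting between Charlie and Delta.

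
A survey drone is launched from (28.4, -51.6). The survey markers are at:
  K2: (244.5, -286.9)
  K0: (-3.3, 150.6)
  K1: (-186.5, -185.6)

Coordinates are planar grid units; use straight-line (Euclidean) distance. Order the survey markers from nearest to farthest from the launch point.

K0, K1, K2

Distances from the launch point:
K0 (-3.3, 150.6): 204.7
K1 (-186.5, -185.6): 253.3
K2 (244.5, -286.9): 319.5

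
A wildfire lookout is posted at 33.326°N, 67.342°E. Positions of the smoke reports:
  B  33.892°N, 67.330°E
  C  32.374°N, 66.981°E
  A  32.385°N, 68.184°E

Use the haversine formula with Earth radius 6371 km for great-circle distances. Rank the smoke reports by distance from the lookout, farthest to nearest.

A, C, B

Distances from the lookout:
A 32.385°N, 68.184°E: 130.9 km
C 32.374°N, 66.981°E: 111.1 km
B 33.892°N, 67.330°E: 62.9 km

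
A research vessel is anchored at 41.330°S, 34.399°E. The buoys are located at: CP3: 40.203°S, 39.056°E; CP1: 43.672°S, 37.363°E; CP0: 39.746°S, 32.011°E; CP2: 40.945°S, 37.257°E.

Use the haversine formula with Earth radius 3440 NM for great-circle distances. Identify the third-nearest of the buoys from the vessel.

Distance to each, sorted:
CP2: 131.3 NM
CP0: 144.6 NM
CP1: 192.3 NM
CP3: 222.3 NM
The third-nearest is CP1 at 192.3 NM.

CP1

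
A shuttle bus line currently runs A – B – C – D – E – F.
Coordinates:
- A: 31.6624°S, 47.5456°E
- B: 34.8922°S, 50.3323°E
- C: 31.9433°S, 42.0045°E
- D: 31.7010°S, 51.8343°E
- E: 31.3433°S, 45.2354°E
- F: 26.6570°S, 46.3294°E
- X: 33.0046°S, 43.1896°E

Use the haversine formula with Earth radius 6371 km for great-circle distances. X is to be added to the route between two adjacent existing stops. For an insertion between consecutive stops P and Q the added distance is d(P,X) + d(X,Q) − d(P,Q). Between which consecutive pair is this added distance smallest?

between B and C

Added distance for inserting X between each consecutive pair:
A–B: 684.1 km
B–C: 14.2 km
C–D: 57.9 km
D–E: 464.8 km
E–F: 502.9 km
Smallest added distance is 14.2 km, inserting between B and C.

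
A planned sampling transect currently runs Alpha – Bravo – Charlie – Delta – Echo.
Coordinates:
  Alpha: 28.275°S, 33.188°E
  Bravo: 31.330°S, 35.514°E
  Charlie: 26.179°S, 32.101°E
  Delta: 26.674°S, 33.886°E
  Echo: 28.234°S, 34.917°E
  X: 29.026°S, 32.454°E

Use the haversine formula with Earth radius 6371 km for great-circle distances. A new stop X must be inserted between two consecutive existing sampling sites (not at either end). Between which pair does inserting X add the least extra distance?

between Bravo and Charlie

Added distance for inserting X between each consecutive pair:
Alpha–Bravo: 92.9 km
Bravo–Charlie: 46.2 km
Charlie–Delta: 429.4 km
Delta–Echo: 351.9 km
Smallest added distance is 46.2 km, inserting between Bravo and Charlie.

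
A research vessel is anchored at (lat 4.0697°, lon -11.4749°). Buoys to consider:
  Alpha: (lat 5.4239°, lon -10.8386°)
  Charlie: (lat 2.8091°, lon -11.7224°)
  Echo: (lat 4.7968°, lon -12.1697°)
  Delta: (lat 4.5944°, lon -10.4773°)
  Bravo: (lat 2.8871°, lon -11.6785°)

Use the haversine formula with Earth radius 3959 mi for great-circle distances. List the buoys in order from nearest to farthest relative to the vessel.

Distances from the vessel:
Echo (lat 4.7968°, lon -12.1697°): 69.4 mi
Delta (lat 4.5944°, lon -10.4773°): 77.7 mi
Bravo (lat 2.8871°, lon -11.6785°): 82.9 mi
Charlie (lat 2.8091°, lon -11.7224°): 88.8 mi
Alpha (lat 5.4239°, lon -10.8386°): 103.3 mi

Echo, Delta, Bravo, Charlie, Alpha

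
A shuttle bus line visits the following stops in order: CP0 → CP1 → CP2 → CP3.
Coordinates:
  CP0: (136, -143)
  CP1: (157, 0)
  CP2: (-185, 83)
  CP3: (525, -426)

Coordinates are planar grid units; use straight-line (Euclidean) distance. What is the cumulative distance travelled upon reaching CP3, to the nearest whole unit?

1370

Leg distances:
CP0→CP1: 144.5  (cumulative 144.5)
CP1→CP2: 351.9  (cumulative 496.5)
CP2→CP3: 873.6  (cumulative 1370.1)
Cumulative distance at CP3 ≈ 1370.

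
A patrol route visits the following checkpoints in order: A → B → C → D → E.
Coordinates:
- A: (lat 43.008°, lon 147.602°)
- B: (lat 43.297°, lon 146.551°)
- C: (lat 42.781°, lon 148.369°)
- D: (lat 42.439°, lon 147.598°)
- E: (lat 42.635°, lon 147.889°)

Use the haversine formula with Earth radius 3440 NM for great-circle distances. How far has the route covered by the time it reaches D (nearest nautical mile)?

Leg distances:
A→B: 49.2 NM  (cumulative 49.2 NM)
B→C: 85.6 NM  (cumulative 134.8 NM)
C→D: 39.8 NM  (cumulative 174.6 NM)
Cumulative distance at D ≈ 175 NM.

175 NM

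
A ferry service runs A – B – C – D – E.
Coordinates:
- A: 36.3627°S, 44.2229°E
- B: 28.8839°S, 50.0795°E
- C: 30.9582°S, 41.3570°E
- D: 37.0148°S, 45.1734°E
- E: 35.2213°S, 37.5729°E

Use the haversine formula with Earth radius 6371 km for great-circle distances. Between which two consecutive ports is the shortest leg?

Leg distances:
A→B: 995.7 km
B→C: 871.4 km
C→D: 759.7 km
D→E: 711.0 km
The shortest leg is D–E at 711.0 km.

D–E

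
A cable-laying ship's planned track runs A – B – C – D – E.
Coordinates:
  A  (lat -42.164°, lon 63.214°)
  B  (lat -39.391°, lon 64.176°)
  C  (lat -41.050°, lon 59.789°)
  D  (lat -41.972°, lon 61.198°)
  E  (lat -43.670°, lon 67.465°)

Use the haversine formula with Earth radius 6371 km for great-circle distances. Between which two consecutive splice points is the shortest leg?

Leg distances:
A→B: 318.8 km
B→C: 415.6 km
C→D: 155.8 km
D→E: 544.7 km
The shortest leg is C–D at 155.8 km.

C–D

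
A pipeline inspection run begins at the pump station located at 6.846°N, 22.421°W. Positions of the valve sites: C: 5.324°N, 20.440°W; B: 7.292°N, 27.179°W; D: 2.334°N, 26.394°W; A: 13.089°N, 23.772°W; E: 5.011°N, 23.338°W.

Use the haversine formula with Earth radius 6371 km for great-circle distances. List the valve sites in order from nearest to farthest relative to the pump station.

E, C, B, D, A

Distance from the pump station at 6.846°N, 22.421°W to each:
E 5.011°N, 23.338°W: 227.9 km
C 5.324°N, 20.440°W: 276.8 km
B 7.292°N, 27.179°W: 527.4 km
D 2.334°N, 26.394°W: 667.5 km
A 13.089°N, 23.772°W: 709.8 km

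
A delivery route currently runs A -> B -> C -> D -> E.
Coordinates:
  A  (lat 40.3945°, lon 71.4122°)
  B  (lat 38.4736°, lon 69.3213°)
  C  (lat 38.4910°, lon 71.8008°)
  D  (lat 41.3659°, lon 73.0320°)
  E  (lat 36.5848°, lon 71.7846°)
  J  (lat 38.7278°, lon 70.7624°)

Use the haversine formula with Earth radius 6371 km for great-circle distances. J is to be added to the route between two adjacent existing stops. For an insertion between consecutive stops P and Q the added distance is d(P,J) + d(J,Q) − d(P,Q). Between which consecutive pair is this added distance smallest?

Added distance for inserting J between each consecutive pair:
A–B: 42.9 km
B–C: 6.5 km
C–D: 108.7 km
D–E: 63.5 km
Smallest added distance is 6.5 km, inserting between B and C.

between B and C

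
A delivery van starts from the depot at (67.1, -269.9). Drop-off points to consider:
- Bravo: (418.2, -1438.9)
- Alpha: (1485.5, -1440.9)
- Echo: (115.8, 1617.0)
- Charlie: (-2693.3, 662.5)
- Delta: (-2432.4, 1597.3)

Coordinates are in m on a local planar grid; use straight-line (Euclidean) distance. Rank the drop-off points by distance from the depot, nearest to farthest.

Bravo, Alpha, Echo, Charlie, Delta

Distances from the depot:
Bravo (418.2, -1438.9): 1220.6 m
Alpha (1485.5, -1440.9): 1839.3 m
Echo (115.8, 1617.0): 1887.5 m
Charlie (-2693.3, 662.5): 2913.6 m
Delta (-2432.4, 1597.3): 3119.9 m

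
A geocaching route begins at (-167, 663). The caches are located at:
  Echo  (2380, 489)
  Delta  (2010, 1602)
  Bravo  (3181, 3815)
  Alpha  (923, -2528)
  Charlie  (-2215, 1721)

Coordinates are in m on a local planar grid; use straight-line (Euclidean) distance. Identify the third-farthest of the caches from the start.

Echo

Distance to each, sorted:
Bravo: 4598.3 m
Alpha: 3372.0 m
Echo: 2552.9 m
Delta: 2370.9 m
Charlie: 2305.1 m
The third-farthest is Echo at 2552.9 m.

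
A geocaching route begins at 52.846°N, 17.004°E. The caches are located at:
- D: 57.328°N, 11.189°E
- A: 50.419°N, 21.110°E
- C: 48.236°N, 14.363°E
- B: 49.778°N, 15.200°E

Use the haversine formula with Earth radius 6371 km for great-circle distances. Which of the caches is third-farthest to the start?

A

Distances from the start (52.846°N, 17.004°E):
D: 620.3 km
C: 545.4 km
A: 391.2 km
B: 363.4 km
The third-farthest is A at 391.2 km.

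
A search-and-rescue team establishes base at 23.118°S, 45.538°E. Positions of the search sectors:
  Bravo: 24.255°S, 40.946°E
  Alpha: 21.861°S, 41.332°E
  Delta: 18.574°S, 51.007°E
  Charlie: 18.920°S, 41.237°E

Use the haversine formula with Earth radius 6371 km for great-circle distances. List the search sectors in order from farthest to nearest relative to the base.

Computing each great-circle distance from 23.118°S, 45.538°E:
Delta 18.574°S, 51.007°E: 760.3 km
Charlie 18.920°S, 41.237°E: 645.8 km
Bravo 24.255°S, 40.946°E: 484.4 km
Alpha 21.861°S, 41.332°E: 454.1 km

Delta, Charlie, Bravo, Alpha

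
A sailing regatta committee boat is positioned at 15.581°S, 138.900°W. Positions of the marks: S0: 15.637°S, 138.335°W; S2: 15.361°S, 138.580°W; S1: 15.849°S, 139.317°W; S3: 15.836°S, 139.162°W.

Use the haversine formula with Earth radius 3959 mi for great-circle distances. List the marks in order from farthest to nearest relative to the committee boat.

S0, S1, S2, S3

Distance from the committee boat at 15.581°S, 138.900°W to each:
S0 15.637°S, 138.335°W: 37.8 mi
S1 15.849°S, 139.317°W: 33.4 mi
S2 15.361°S, 138.580°W: 26.2 mi
S3 15.836°S, 139.162°W: 24.8 mi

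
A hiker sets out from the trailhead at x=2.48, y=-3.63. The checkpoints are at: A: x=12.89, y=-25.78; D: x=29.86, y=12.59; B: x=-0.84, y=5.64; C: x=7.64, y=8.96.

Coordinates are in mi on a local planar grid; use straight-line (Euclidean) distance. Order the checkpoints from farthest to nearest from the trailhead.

Distances from the trailhead:
D x=29.86, y=12.59: 31.8 mi
A x=12.89, y=-25.78: 24.5 mi
C x=7.64, y=8.96: 13.6 mi
B x=-0.84, y=5.64: 9.8 mi

D, A, C, B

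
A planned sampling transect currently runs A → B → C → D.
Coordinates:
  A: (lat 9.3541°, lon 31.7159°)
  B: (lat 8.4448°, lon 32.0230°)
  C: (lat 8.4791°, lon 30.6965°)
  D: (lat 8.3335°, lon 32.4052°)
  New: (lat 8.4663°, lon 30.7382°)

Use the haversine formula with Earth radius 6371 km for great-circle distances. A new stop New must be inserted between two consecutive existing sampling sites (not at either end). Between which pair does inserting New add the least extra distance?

Added distance for inserting New between each consecutive pair:
A–B: 180.6 km
B–C: 0.2 km
C–D: 0.1 km
Smallest added distance is 0.1 km, inserting between C and D.

between C and D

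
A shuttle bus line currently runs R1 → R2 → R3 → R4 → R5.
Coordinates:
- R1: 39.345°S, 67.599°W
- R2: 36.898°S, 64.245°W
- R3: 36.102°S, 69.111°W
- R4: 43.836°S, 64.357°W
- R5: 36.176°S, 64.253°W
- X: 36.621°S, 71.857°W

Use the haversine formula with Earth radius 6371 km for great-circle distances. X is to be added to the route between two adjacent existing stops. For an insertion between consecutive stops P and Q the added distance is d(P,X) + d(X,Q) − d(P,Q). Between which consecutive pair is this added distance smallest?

between R3 and R4

Added distance for inserting X between each consecutive pair:
R1–R2: 759.1 km
R2–R3: 487.4 km
R3–R4: 325.6 km
R4–R5: 853.7 km
Smallest added distance is 325.6 km, inserting between R3 and R4.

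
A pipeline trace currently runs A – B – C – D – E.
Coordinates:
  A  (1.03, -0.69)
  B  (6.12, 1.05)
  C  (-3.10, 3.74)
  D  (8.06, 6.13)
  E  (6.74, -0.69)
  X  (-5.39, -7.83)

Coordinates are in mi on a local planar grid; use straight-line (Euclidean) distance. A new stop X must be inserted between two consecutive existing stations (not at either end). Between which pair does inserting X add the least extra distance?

Added distance for inserting X between each consecutive pair:
A–B: 18.8 mi
B–C: 16.7 mi
C–D: 19.8 mi
D–E: 26.5 mi
Smallest added distance is 16.7 mi, inserting between B and C.

between B and C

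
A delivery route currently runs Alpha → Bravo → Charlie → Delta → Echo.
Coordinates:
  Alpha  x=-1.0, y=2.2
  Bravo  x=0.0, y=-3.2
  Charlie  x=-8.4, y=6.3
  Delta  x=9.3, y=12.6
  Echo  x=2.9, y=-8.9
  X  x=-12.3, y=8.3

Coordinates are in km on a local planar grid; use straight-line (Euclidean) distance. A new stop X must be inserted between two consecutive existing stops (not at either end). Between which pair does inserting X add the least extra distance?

Added distance for inserting X between each consecutive pair:
Alpha–Bravo: 24.2 km
Bravo–Charlie: 8.5 km
Charlie–Delta: 7.6 km
Delta–Echo: 22.5 km
Smallest added distance is 7.6 km, inserting between Charlie and Delta.

between Charlie and Delta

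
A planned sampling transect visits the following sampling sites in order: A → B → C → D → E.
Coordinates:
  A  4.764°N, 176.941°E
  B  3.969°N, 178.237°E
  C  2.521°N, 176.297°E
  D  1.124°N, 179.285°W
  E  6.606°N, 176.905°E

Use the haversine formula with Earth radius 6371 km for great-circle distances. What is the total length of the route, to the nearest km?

1694 km

Leg distances:
A→B: 168.7 km  (cumulative 168.7 km)
B→C: 268.9 km  (cumulative 437.6 km)
C→D: 515.0 km  (cumulative 952.6 km)
D→E: 741.7 km  (cumulative 1694.3 km)
Total route length ≈ 1694 km.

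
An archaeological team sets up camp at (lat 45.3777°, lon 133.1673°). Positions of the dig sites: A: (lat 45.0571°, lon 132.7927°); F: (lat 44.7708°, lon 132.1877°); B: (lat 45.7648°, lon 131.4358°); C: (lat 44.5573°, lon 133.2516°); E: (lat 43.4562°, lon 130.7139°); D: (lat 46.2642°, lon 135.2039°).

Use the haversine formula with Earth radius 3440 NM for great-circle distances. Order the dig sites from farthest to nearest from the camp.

E, D, B, F, C, A

Computing each great-circle distance from (lat 45.3777°, lon 133.1673°):
E (lat 43.4562°, lon 130.7139°): 156.1 NM
D (lat 46.2642°, lon 135.2039°): 100.5 NM
B (lat 45.7648°, lon 131.4358°): 76.4 NM
F (lat 44.7708°, lon 132.1877°): 55.3 NM
C (lat 44.5573°, lon 133.2516°): 49.4 NM
A (lat 45.0571°, lon 132.7927°): 24.9 NM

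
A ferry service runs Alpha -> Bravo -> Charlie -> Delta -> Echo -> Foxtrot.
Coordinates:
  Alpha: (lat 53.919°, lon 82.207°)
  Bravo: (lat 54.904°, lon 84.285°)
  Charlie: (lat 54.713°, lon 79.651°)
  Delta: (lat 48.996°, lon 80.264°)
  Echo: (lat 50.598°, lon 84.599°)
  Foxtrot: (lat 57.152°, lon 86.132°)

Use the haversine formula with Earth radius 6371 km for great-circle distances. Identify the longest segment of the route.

Echo–Foxtrot

Leg distances:
Alpha→Bravo: 173.4 km
Bravo→Charlie: 297.7 km
Charlie→Delta: 637.1 km
Delta→Echo: 358.4 km
Echo→Foxtrot: 735.6 km
The longest leg is Echo–Foxtrot at 735.6 km.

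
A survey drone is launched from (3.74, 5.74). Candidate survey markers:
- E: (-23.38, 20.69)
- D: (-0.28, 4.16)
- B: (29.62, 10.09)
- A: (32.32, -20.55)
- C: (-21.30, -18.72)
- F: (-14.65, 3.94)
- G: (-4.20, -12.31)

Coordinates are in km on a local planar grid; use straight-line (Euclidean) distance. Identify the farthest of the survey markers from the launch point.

Distance to each, sorted:
A: 38.8 km
C: 35.0 km
E: 31.0 km
B: 26.2 km
G: 19.7 km
F: 18.5 km
D: 4.3 km
The farthest is A at 38.8 km.

A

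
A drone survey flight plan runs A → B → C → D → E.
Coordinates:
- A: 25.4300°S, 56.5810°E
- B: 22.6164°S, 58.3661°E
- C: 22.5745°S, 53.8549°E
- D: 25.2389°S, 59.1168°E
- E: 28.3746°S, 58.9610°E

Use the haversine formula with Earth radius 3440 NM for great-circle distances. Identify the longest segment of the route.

C–D

Leg distances:
A→B: 195.2 NM
B→C: 250.1 NM
C→D: 330.1 NM
D→E: 188.5 NM
The longest leg is C–D at 330.1 NM.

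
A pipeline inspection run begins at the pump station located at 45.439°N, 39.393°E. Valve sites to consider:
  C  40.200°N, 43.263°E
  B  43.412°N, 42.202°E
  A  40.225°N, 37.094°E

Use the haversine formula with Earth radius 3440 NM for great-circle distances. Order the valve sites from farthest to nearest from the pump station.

C, A, B

Distance from the pump station at 45.439°N, 39.393°E to each:
C 40.200°N, 43.263°E: 357.6 NM
A 40.225°N, 37.094°E: 329.0 NM
B 43.412°N, 42.202°E: 171.2 NM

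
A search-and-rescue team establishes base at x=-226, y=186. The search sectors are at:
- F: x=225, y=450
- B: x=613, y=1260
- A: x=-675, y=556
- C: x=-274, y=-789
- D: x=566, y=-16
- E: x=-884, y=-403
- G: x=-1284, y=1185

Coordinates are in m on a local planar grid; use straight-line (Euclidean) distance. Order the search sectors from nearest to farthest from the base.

Distance from the base at x=-226, y=186 to each:
F x=225, y=450: 522.6 m
A x=-675, y=556: 581.8 m
D x=566, y=-16: 817.4 m
E x=-884, y=-403: 883.1 m
C x=-274, y=-789: 976.2 m
B x=613, y=1260: 1362.9 m
G x=-1284, y=1185: 1455.1 m

F, A, D, E, C, B, G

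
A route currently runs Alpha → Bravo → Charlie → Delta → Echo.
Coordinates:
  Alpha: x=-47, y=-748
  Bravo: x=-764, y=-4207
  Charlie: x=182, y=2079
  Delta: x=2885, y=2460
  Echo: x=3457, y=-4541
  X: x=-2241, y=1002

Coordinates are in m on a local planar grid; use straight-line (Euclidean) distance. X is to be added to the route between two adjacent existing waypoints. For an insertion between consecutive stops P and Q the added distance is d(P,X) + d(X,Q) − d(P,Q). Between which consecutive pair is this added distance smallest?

Added distance for inserting X between each consecutive pair:
Alpha–Bravo: 4688.3 m
Bravo–Charlie: 1709.1 m
Charlie–Delta: 5251.2 m
Delta–Echo: 6254.3 m
Smallest added distance is 1709.1 m, inserting between Bravo and Charlie.

between Bravo and Charlie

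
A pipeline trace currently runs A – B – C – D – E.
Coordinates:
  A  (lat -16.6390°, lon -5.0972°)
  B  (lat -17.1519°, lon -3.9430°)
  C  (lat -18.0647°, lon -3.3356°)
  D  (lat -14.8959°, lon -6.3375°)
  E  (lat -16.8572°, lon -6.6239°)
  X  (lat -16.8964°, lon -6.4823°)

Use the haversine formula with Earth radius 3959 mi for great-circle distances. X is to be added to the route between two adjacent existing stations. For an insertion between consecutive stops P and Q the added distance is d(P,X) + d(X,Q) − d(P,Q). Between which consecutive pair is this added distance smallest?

Added distance for inserting X between each consecutive pair:
A–B: 177.9 mi
B–C: 316.5 mi
C–D: 65.3 mi
D–E: 11.5 mi
Smallest added distance is 11.5 mi, inserting between D and E.

between D and E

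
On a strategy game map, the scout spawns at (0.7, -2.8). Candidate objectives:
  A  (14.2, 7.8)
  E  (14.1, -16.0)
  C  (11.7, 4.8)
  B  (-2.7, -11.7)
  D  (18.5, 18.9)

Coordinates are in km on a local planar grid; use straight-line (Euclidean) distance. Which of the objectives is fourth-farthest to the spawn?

C

Distances from the spawn ((0.7, -2.8)):
D: 28.1 km
E: 18.8 km
A: 17.2 km
C: 13.4 km
B: 9.5 km
The fourth-farthest is C at 13.4 km.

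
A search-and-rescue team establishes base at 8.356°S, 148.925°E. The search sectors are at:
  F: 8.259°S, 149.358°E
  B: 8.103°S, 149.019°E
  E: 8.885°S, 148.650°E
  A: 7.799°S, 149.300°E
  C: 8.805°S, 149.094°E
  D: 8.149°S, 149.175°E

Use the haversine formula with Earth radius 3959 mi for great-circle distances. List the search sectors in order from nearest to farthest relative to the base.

Computing each great-circle distance from 8.356°S, 148.925°E:
B 8.103°S, 149.019°E: 18.6 mi
D 8.149°S, 149.175°E: 22.3 mi
F 8.259°S, 149.358°E: 30.4 mi
C 8.805°S, 149.094°E: 33.1 mi
E 8.885°S, 148.650°E: 41.1 mi
A 7.799°S, 149.300°E: 46.3 mi

B, D, F, C, E, A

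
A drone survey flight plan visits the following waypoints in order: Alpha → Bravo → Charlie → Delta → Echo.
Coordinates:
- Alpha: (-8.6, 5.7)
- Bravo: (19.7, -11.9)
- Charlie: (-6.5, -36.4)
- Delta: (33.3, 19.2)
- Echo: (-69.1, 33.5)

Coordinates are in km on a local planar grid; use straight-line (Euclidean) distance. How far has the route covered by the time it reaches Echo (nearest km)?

Leg distances:
Alpha→Bravo: 33.3 km  (cumulative 33.3 km)
Bravo→Charlie: 35.9 km  (cumulative 69.2 km)
Charlie→Delta: 68.4 km  (cumulative 137.6 km)
Delta→Echo: 103.4 km  (cumulative 241.0 km)
Cumulative distance at Echo ≈ 241 km.

241 km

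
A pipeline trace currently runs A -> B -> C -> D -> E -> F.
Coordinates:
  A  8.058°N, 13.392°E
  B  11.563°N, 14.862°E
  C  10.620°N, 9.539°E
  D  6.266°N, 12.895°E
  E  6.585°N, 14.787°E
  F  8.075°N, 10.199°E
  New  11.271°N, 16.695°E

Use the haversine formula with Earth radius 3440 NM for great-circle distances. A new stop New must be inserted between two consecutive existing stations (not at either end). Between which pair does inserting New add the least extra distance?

between A and B

Added distance for inserting New between each consecutive pair:
A–B: 156.2 NM
B–C: 214.2 NM
C–D: 470.6 NM
D–E: 564.4 NM
E–F: 445.4 NM
Smallest added distance is 156.2 NM, inserting between A and B.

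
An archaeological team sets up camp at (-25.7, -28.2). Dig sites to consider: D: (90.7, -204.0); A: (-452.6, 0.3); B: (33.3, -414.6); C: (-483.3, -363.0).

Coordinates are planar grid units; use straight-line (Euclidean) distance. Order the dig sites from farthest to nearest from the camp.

C, A, B, D

Computing each straight-line distance from (-25.7, -28.2):
C (-483.3, -363.0): 567.0
A (-452.6, 0.3): 427.9
B (33.3, -414.6): 390.9
D (90.7, -204.0): 210.8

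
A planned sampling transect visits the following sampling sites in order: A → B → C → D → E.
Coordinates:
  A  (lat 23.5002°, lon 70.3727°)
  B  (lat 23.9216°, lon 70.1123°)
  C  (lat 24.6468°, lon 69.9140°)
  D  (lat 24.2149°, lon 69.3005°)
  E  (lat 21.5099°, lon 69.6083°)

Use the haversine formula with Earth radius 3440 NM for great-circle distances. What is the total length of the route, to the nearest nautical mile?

Leg distances:
A→B: 29.1 NM  (cumulative 29.1 NM)
B→C: 44.9 NM  (cumulative 73.9 NM)
C→D: 42.4 NM  (cumulative 116.3 NM)
D→E: 163.3 NM  (cumulative 279.6 NM)
Total route length ≈ 280 NM.

280 NM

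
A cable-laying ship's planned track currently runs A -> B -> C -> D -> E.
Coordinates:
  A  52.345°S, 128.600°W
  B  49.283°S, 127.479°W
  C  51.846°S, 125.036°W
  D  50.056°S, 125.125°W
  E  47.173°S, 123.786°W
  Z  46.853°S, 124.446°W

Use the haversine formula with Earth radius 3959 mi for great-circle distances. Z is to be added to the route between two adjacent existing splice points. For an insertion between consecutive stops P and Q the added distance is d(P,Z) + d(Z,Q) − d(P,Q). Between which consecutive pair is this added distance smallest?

Added distance for inserting Z between each consecutive pair:
A–B: 423.9 mi
B–C: 357.6 mi
C–D: 445.8 mi
D–E: 53.3 mi
Smallest added distance is 53.3 mi, inserting between D and E.

between D and E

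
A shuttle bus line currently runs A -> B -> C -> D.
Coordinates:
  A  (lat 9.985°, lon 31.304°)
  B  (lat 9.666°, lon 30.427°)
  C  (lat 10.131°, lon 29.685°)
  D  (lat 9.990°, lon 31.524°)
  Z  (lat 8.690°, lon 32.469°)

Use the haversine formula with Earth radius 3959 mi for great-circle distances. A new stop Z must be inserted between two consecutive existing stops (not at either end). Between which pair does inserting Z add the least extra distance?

Added distance for inserting Z between each consecutive pair:
A–B: 210.8 mi
B–C: 309.2 mi
C–D: 199.4 mi
Smallest added distance is 199.4 mi, inserting between C and D.

between C and D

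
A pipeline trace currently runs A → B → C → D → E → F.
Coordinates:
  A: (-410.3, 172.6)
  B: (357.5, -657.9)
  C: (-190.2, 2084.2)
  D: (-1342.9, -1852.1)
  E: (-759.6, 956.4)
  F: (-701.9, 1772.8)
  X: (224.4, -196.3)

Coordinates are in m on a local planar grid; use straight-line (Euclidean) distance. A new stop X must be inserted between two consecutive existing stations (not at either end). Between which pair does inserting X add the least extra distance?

between B and C

Added distance for inserting X between each consecutive pair:
A–B: 83.5 m
B–C: 2.0 m
C–D: 496.2 m
D–E: 927.1 m
E–F: 2873.2 m
Smallest added distance is 2.0 m, inserting between B and C.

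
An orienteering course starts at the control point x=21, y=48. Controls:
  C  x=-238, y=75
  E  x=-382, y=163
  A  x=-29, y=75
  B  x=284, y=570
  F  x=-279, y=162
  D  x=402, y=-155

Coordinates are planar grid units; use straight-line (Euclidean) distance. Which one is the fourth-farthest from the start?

F

Distances from the start (x=21, y=48):
B: 584.5
D: 431.7
E: 419.1
F: 320.9
C: 260.4
A: 56.8
The fourth-farthest is F at 320.9.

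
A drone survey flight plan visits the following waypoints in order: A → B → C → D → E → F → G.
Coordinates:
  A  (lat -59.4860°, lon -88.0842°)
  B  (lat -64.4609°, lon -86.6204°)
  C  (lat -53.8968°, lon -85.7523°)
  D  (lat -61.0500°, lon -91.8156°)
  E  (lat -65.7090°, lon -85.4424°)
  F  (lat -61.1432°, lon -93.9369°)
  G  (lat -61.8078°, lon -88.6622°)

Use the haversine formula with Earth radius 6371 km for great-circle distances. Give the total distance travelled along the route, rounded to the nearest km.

4163 km

Leg distances:
A→B: 558.4 km  (cumulative 558.4 km)
B→C: 1175.7 km  (cumulative 1734.1 km)
C→D: 873.2 km  (cumulative 2607.3 km)
D→E: 607.0 km  (cumulative 3214.3 km)
E→F: 659.4 km  (cumulative 3873.7 km)
F→G: 289.6 km  (cumulative 4163.3 km)
Total route length ≈ 4163 km.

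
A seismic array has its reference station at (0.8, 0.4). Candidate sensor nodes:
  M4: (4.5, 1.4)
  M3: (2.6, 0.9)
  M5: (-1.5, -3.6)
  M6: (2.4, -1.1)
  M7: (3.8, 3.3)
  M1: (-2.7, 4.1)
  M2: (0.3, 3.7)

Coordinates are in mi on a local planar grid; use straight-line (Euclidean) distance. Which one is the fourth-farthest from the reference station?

Distance to each, sorted:
M1: 5.1 mi
M5: 4.6 mi
M7: 4.2 mi
M4: 3.8 mi
M2: 3.3 mi
M6: 2.2 mi
M3: 1.9 mi
The fourth-farthest is M4 at 3.8 mi.

M4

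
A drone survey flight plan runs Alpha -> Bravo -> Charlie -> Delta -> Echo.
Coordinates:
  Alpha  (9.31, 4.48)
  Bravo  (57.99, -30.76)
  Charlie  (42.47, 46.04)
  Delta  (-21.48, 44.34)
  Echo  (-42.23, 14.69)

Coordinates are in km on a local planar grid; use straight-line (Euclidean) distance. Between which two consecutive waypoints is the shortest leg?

Leg distances:
Alpha→Bravo: 60.1 km
Bravo→Charlie: 78.4 km
Charlie→Delta: 64.0 km
Delta→Echo: 36.2 km
The shortest leg is Delta–Echo at 36.2 km.

Delta–Echo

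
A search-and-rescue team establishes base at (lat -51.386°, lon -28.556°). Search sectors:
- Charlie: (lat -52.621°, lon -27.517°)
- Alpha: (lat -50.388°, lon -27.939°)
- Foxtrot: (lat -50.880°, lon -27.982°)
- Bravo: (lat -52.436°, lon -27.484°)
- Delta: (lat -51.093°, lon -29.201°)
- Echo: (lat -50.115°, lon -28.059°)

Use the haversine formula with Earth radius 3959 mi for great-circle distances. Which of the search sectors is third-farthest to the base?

Bravo

Distances from the base ((lat -51.386°, lon -28.556°)):
Charlie: 96.1 mi
Echo: 90.5 mi
Bravo: 85.7 mi
Alpha: 74.0 mi
Foxtrot: 42.9 mi
Delta: 34.5 mi
The third-farthest is Bravo at 85.7 mi.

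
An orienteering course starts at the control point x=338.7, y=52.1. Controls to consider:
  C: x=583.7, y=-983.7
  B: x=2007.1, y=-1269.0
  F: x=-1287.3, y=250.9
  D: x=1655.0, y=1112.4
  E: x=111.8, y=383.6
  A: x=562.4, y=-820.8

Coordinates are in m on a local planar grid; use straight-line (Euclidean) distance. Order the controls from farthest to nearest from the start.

Computing each straight-line distance from x=338.7, y=52.1:
B x=2007.1, y=-1269.0: 2128.1 m
D x=1655.0, y=1112.4: 1690.2 m
F x=-1287.3, y=250.9: 1638.1 m
C x=583.7, y=-983.7: 1064.4 m
A x=562.4, y=-820.8: 901.1 m
E x=111.8, y=383.6: 401.7 m

B, D, F, C, A, E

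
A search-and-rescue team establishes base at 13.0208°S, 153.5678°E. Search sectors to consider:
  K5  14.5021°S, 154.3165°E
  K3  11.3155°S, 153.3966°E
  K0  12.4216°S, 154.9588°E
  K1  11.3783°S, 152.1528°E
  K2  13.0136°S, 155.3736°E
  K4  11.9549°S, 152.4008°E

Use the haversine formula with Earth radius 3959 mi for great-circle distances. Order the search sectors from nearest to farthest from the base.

K0, K4, K5, K3, K2, K1

Distance from the base at 13.0208°S, 153.5678°E to each:
K0 12.4216°S, 154.9588°E: 102.5 mi
K4 11.9549°S, 152.4008°E: 107.8 mi
K5 14.5021°S, 154.3165°E: 114.0 mi
K3 11.3155°S, 153.3966°E: 118.4 mi
K2 13.0136°S, 155.3736°E: 121.6 mi
K1 11.3783°S, 152.1528°E: 148.4 mi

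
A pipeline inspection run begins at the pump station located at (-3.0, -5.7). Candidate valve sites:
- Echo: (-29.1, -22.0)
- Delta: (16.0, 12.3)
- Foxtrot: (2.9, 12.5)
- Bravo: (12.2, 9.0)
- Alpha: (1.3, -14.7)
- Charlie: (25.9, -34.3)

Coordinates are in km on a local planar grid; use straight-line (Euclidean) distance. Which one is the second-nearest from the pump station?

Foxtrot

Distance to each, sorted:
Alpha: 10.0 km
Foxtrot: 19.1 km
Bravo: 21.1 km
Delta: 26.2 km
Echo: 30.8 km
Charlie: 40.7 km
The second-nearest is Foxtrot at 19.1 km.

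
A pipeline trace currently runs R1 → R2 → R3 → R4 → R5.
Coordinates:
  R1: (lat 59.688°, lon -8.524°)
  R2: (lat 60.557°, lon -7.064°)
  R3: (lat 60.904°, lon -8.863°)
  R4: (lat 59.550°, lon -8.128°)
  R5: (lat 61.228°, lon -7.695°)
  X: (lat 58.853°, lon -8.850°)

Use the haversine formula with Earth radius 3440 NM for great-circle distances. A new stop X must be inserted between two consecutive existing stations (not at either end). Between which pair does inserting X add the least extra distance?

Added distance for inserting X between each consecutive pair:
R1–R2: 98.8 NM
R2–R3: 182.1 NM
R3–R4: 86.3 NM
R4–R5: 92.5 NM
Smallest added distance is 86.3 NM, inserting between R3 and R4.

between R3 and R4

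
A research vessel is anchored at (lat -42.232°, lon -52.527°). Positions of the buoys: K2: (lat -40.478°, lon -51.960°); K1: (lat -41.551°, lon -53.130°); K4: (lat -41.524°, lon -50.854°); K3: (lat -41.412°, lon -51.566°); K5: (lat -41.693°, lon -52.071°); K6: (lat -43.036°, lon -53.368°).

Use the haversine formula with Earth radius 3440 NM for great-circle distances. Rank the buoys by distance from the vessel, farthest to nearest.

K2, K4, K3, K6, K1, K5

Computing each great-circle distance from (lat -42.232°, lon -52.527°):
K2 (lat -40.478°, lon -51.960°): 108.4 NM
K4 (lat -41.524°, lon -50.854°): 86.0 NM
K3 (lat -41.412°, lon -51.566°): 65.4 NM
K6 (lat -43.036°, lon -53.368°): 60.9 NM
K1 (lat -41.551°, lon -53.130°): 49.0 NM
K5 (lat -41.693°, lon -52.071°): 38.2 NM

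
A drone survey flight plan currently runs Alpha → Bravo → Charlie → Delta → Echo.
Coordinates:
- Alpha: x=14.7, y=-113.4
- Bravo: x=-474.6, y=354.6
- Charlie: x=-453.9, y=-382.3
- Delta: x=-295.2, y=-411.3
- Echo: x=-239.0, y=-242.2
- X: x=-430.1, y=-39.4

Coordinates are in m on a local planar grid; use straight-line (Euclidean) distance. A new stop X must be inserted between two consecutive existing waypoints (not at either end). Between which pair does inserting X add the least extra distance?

Added distance for inserting X between each consecutive pair:
Alpha–Bravo: 170.3 m
Bravo–Charlie: 3.0 m
Charlie–Delta: 578.0 m
Delta–Echo: 496.1 m
Smallest added distance is 3.0 m, inserting between Bravo and Charlie.

between Bravo and Charlie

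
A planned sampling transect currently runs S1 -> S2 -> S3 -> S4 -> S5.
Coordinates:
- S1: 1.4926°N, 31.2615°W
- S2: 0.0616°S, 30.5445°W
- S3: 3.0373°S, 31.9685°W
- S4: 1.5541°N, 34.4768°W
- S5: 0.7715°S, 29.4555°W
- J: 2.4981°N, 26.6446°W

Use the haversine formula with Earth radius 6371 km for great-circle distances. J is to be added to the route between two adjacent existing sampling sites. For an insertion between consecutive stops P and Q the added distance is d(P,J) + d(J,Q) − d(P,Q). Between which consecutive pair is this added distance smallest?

Added distance for inserting J between each consecutive pair:
S1–S2: 853.4 km
S2–S3: 1005.6 km
S3–S4: 1148.8 km
S4–S5: 740.8 km
Smallest added distance is 740.8 km, inserting between S4 and S5.

between S4 and S5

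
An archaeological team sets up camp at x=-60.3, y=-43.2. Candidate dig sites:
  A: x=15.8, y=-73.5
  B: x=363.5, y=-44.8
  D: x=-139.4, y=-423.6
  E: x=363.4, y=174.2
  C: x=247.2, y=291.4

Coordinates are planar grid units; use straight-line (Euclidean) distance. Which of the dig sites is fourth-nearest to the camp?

C

Distance to each, sorted:
A: 81.9
D: 388.5
B: 423.8
C: 454.4
E: 476.2
The fourth-nearest is C at 454.4.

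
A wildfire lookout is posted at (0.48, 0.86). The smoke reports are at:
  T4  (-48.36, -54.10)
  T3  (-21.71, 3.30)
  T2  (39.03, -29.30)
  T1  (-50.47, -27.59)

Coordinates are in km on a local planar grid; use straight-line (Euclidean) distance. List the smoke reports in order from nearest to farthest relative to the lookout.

T3, T2, T1, T4

Distances from the lookout:
T3 (-21.71, 3.30): 22.3 km
T2 (39.03, -29.30): 48.9 km
T1 (-50.47, -27.59): 58.4 km
T4 (-48.36, -54.10): 73.5 km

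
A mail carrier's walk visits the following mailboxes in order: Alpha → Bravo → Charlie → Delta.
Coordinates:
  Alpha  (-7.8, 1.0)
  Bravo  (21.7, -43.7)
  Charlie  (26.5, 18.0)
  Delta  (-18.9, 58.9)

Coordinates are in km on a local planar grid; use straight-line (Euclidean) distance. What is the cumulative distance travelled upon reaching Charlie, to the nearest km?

115 km

Leg distances:
Alpha→Bravo: 53.6 km  (cumulative 53.6 km)
Bravo→Charlie: 61.9 km  (cumulative 115.4 km)
Cumulative distance at Charlie ≈ 115 km.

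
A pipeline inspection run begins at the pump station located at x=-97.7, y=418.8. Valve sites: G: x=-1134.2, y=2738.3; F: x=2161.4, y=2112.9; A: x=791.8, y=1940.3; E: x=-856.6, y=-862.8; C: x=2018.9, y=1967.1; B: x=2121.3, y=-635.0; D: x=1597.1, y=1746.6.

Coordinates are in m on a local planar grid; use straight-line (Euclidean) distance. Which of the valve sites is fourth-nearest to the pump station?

Distance to each, sorted:
E: 1489.4 m
A: 1762.4 m
D: 2153.0 m
B: 2456.5 m
G: 2540.6 m
C: 2622.4 m
F: 2823.7 m
The fourth-nearest is B at 2456.5 m.

B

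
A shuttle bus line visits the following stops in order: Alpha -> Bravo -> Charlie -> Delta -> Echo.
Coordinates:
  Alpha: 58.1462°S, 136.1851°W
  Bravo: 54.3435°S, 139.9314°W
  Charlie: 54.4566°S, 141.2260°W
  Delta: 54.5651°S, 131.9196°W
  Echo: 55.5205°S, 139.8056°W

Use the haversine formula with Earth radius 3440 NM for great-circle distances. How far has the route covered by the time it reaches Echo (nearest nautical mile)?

Leg distances:
Alpha→Bravo: 260.2 NM  (cumulative 260.2 NM)
Bravo→Charlie: 45.8 NM  (cumulative 305.9 NM)
Charlie→Delta: 324.2 NM  (cumulative 630.2 NM)
Delta→Echo: 277.1 NM  (cumulative 907.3 NM)
Cumulative distance at Echo ≈ 907 NM.

907 NM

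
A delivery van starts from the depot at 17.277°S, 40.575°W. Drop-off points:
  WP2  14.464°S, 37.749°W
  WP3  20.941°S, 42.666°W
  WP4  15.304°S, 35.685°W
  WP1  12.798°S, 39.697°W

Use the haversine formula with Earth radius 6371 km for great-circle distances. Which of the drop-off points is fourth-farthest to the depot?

Distances from the depot (17.277°S, 40.575°W):
WP4: 566.1 km
WP1: 506.9 km
WP3: 462.9 km
WP2: 434.9 km
The fourth-farthest is WP2 at 434.9 km.

WP2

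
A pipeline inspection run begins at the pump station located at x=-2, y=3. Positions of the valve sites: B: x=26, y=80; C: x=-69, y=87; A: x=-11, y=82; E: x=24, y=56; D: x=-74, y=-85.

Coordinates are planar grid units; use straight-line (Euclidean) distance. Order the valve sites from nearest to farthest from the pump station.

Distance from the pump station at x=-2, y=3 to each:
E x=24, y=56: 59.0
A x=-11, y=82: 79.5
B x=26, y=80: 81.9
C x=-69, y=87: 107.4
D x=-74, y=-85: 113.7

E, A, B, C, D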